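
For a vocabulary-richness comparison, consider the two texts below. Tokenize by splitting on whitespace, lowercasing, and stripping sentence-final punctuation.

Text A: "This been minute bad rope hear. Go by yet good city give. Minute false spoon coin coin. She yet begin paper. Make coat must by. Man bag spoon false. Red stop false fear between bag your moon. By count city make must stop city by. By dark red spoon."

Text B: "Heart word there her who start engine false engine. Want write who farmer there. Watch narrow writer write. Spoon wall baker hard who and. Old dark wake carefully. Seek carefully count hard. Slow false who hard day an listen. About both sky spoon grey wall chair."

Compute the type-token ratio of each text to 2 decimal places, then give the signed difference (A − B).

TTR(A) = 31/49 = 0.63
TTR(B) = 34/46 = 0.74
Difference = 0.63 − 0.74 = -0.11

-0.11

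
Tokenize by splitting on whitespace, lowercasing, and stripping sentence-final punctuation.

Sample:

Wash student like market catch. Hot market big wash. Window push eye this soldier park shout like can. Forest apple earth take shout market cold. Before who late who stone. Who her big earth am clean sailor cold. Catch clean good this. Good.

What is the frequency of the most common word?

Frequencies: market:3, who:3, wash:2, like:2, catch:2, big:2, this:2, shout:2, earth:2, cold:2, clean:2, good:2, student:1, hot:1, window:1, push:1, eye:1, soldier:1, park:1, can:1, … (9 more, each freq 1)
Most common: 'market' with frequency 3.

3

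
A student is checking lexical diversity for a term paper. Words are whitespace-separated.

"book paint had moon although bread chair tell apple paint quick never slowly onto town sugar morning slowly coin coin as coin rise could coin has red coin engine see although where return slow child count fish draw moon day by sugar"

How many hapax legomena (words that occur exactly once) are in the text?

Frequencies: coin:5, paint:2, moon:2, although:2, slowly:2, sugar:2, book:1, had:1, bread:1, chair:1, tell:1, apple:1, quick:1, never:1, onto:1, town:1, morning:1, as:1, rise:1, could:1, … (13 more, each freq 1)
Hapax (freq=1): apple, as, book, bread, by, chair, child, could, count, day, draw, engine, fish, had, has, morning, never, onto, quick, red, return, rise, see, slow, tell, town, where

27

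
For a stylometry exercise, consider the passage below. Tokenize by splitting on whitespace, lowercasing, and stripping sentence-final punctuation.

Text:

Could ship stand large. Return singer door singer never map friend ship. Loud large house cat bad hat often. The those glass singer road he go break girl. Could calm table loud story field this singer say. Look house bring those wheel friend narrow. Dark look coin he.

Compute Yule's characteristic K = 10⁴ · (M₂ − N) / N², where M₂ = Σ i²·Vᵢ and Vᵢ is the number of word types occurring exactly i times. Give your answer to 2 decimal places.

Frequencies: singer:4, could:2, ship:2, large:2, friend:2, loud:2, house:2, those:2, he:2, look:2, stand:1, return:1, door:1, never:1, map:1, cat:1, bad:1, hat:1, often:1, the:1, … (16 more, each freq 1)
N = 48. Frequency spectrum: V_1=26, V_2=9, V_4=1
M₂ = 1²·26 + 2²·9 + 4²·1 = 78
K = 10000 × (78 − 48) / 48² = 130.21

130.21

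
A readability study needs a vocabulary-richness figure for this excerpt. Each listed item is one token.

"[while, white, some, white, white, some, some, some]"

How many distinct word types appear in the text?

3

Distinct types: {some, while, white}
V = 3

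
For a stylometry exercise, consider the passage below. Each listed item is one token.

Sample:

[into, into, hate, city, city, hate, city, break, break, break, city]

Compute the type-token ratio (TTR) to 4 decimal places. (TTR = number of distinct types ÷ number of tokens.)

0.3636

N = 11 tokens, V = 4 types.
TTR = V / N = 4 / 11 = 0.3636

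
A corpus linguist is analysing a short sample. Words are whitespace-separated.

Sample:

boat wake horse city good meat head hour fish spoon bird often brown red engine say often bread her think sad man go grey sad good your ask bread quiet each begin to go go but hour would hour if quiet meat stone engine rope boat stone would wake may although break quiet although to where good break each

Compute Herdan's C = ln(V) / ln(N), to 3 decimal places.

N = 59, V = 38.
ln(V) = 3.637586, ln(N) = 4.077537
C = 3.637586 / 4.077537 = 0.892

0.892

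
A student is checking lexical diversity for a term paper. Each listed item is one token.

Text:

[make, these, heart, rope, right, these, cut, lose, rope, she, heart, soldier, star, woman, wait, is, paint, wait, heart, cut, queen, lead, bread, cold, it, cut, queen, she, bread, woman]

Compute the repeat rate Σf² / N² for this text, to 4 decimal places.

Frequencies: heart:3, cut:3, these:2, rope:2, she:2, woman:2, wait:2, queen:2, bread:2, make:1, right:1, lose:1, soldier:1, star:1, is:1, paint:1, lead:1, cold:1, it:1
Σf² = 56; N² = 900
Repeat rate = 56 / 900 = 0.0622

0.0622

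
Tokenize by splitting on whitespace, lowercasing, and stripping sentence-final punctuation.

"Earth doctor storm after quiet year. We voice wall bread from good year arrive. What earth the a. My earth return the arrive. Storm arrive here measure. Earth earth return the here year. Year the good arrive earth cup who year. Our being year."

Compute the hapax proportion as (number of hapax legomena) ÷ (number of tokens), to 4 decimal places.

Frequencies: earth:6, year:6, arrive:4, the:4, storm:2, good:2, return:2, here:2, doctor:1, after:1, quiet:1, we:1, voice:1, wall:1, bread:1, from:1, what:1, a:1, my:1, measure:1, … (4 more, each freq 1)
Hapax count = 16; token count = 44.
Ratio = 16 / 44 = 0.3636

0.3636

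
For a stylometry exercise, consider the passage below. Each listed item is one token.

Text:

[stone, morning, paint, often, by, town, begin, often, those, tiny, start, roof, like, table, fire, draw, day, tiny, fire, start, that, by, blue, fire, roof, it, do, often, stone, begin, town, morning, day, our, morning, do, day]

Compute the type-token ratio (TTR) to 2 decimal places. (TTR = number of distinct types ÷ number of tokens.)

0.57

N = 37 tokens, V = 21 types.
TTR = V / N = 21 / 37 = 0.57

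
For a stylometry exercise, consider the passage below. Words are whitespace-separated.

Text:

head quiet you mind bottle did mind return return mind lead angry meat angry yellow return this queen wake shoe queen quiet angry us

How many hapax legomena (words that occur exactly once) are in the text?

Frequencies: mind:3, return:3, angry:3, quiet:2, queen:2, head:1, you:1, bottle:1, did:1, lead:1, meat:1, yellow:1, this:1, wake:1, shoe:1, us:1
Hapax (freq=1): bottle, did, head, lead, meat, shoe, this, us, wake, yellow, you

11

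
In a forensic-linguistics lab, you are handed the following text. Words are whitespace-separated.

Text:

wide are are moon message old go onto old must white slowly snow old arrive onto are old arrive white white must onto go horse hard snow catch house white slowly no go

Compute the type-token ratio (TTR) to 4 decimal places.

N = 33 tokens, V = 17 types.
TTR = V / N = 17 / 33 = 0.5152

0.5152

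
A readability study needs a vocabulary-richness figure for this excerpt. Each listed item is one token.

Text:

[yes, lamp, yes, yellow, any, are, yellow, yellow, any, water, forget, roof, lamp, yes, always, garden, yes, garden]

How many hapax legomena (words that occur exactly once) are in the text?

5

Frequencies: yes:4, yellow:3, lamp:2, any:2, garden:2, are:1, water:1, forget:1, roof:1, always:1
Hapax (freq=1): always, are, forget, roof, water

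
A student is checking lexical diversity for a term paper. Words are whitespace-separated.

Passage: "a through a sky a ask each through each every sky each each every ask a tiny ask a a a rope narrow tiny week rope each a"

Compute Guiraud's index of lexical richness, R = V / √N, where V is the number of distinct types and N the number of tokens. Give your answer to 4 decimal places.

N = 28, V = 10.
√N = 5.291503
R = 10 / 5.291503 = 1.8898

1.8898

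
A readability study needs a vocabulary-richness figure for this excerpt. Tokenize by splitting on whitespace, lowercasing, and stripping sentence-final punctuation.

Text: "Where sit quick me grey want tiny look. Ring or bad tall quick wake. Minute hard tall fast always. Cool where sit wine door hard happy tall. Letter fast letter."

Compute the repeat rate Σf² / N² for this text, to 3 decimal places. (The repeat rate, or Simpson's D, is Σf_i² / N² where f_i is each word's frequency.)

Frequencies: tall:3, where:2, sit:2, quick:2, hard:2, fast:2, letter:2, me:1, grey:1, want:1, tiny:1, look:1, ring:1, or:1, bad:1, wake:1, minute:1, always:1, cool:1, wine:1, … (2 more, each freq 1)
Σf² = 48; N² = 900
Repeat rate = 48 / 900 = 0.053

0.053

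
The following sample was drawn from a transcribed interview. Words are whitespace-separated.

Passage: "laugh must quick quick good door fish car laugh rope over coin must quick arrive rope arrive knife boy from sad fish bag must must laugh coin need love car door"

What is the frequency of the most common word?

4

Frequencies: must:4, laugh:3, quick:3, door:2, fish:2, car:2, rope:2, coin:2, arrive:2, good:1, over:1, knife:1, boy:1, from:1, sad:1, bag:1, need:1, love:1
Most common: 'must' with frequency 4.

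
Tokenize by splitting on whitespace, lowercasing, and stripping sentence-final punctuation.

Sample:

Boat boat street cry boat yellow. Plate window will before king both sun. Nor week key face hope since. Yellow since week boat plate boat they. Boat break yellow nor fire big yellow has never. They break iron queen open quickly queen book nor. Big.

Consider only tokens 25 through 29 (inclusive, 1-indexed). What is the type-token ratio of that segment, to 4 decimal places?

0.8000

Segment tokens 25–29: boat, they, boat, break, yellow
Segment N = 5, segment V = 4.
TTR = 4 / 5 = 0.8000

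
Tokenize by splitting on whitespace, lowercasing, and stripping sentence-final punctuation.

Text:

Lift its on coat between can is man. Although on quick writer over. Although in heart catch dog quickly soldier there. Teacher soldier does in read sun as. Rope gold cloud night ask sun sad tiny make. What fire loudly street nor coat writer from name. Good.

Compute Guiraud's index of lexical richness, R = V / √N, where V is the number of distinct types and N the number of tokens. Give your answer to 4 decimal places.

N = 47, V = 40.
√N = 6.855655
R = 40 / 6.855655 = 5.8346

5.8346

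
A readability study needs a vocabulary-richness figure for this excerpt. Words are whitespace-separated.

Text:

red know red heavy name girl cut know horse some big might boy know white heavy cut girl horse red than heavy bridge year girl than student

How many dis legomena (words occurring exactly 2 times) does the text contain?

Frequencies: red:3, know:3, heavy:3, girl:3, cut:2, horse:2, than:2, name:1, some:1, big:1, might:1, boy:1, white:1, bridge:1, year:1, student:1
Words with frequency 2: cut, horse, than

3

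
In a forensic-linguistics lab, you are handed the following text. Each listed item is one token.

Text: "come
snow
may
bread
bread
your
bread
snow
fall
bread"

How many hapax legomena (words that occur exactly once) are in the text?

Frequencies: bread:4, snow:2, come:1, may:1, your:1, fall:1
Hapax (freq=1): come, fall, may, your

4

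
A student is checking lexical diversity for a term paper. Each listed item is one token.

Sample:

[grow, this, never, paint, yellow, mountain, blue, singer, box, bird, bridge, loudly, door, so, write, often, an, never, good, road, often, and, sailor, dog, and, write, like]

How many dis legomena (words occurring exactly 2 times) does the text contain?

4

Frequencies: never:2, write:2, often:2, and:2, grow:1, this:1, paint:1, yellow:1, mountain:1, blue:1, singer:1, box:1, bird:1, bridge:1, loudly:1, door:1, so:1, an:1, good:1, road:1, … (3 more, each freq 1)
Words with frequency 2: and, never, often, write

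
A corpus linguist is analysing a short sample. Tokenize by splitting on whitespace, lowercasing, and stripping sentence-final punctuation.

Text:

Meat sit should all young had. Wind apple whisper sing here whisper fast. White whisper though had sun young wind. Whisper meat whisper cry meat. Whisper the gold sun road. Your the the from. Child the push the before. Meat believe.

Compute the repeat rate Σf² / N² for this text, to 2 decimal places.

0.07

Frequencies: whisper:6, the:5, meat:4, young:2, had:2, wind:2, sun:2, sit:1, should:1, all:1, apple:1, sing:1, here:1, fast:1, white:1, though:1, cry:1, gold:1, road:1, your:1, … (5 more, each freq 1)
Σf² = 111; N² = 1681
Repeat rate = 111 / 1681 = 0.07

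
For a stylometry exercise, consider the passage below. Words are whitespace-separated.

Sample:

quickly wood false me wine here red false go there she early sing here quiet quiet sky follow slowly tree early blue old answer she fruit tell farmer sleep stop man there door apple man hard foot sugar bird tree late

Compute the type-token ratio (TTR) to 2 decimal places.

N = 41 tokens, V = 33 types.
TTR = V / N = 33 / 41 = 0.80

0.80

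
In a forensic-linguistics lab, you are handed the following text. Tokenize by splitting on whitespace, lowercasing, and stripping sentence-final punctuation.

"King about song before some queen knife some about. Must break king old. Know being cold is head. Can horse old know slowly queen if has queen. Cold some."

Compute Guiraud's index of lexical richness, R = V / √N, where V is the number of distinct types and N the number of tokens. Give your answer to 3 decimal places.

N = 29, V = 20.
√N = 5.385165
R = 20 / 5.385165 = 3.714

3.714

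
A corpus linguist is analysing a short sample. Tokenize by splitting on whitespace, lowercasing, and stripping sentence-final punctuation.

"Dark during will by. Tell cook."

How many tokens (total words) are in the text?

6

Tokens: dark, during, will, by, tell, cook
N = 6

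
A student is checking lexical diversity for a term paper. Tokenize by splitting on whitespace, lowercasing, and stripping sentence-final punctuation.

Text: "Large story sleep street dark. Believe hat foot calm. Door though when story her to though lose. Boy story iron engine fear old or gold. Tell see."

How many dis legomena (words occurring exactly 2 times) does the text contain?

1

Frequencies: story:3, though:2, large:1, sleep:1, street:1, dark:1, believe:1, hat:1, foot:1, calm:1, door:1, when:1, her:1, to:1, lose:1, boy:1, iron:1, engine:1, fear:1, old:1, … (4 more, each freq 1)
Words with frequency 2: though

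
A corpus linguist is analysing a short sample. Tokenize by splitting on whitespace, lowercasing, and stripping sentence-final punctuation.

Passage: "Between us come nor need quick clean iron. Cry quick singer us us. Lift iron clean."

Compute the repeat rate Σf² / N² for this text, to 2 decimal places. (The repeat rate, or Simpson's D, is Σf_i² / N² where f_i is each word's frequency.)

Frequencies: us:3, quick:2, clean:2, iron:2, between:1, come:1, nor:1, need:1, cry:1, singer:1, lift:1
Σf² = 28; N² = 256
Repeat rate = 28 / 256 = 0.11

0.11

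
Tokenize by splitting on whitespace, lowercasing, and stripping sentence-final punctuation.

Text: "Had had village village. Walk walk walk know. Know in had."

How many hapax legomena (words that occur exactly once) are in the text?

Frequencies: had:3, walk:3, village:2, know:2, in:1
Hapax (freq=1): in

1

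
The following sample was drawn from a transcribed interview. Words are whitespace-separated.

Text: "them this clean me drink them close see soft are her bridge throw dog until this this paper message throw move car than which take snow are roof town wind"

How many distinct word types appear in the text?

25

Distinct types: {are, bridge, car, clean, close, dog, drink, her, me, message, move, paper, roof, see, snow, soft, take, than, them, this, throw, town, until, which, wind}
V = 25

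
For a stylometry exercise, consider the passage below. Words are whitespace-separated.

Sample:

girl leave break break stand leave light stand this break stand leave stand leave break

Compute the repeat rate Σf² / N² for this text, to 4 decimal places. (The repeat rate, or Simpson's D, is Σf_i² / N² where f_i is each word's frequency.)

0.2267

Frequencies: leave:4, break:4, stand:4, girl:1, light:1, this:1
Σf² = 51; N² = 225
Repeat rate = 51 / 225 = 0.2267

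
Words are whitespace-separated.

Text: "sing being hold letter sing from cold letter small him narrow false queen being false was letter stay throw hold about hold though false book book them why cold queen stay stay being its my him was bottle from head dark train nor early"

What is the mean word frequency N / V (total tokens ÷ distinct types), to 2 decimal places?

1.63

N = 44 tokens, V = 27 types.
Mean frequency = N / V = 44 / 27 = 1.63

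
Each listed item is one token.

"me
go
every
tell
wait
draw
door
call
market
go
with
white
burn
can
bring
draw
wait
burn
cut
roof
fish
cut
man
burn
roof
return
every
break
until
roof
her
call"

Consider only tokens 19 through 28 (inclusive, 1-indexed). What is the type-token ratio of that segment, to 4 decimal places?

Segment tokens 19–28: cut, roof, fish, cut, man, burn, roof, return, every, break
Segment N = 10, segment V = 8.
TTR = 8 / 10 = 0.8000

0.8000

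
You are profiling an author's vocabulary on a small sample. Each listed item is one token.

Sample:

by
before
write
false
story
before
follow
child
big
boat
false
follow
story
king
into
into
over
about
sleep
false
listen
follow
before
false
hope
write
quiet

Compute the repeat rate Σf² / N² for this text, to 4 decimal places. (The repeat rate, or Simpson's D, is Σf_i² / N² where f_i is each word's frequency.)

Frequencies: false:4, before:3, follow:3, write:2, story:2, into:2, by:1, child:1, big:1, boat:1, king:1, over:1, about:1, sleep:1, listen:1, hope:1, quiet:1
Σf² = 57; N² = 729
Repeat rate = 57 / 729 = 0.0782

0.0782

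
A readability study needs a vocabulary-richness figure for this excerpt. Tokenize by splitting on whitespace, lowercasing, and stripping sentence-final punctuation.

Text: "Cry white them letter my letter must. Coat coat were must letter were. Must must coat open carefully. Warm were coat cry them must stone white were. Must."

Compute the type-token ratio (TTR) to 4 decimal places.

N = 28 tokens, V = 12 types.
TTR = V / N = 12 / 28 = 0.4286

0.4286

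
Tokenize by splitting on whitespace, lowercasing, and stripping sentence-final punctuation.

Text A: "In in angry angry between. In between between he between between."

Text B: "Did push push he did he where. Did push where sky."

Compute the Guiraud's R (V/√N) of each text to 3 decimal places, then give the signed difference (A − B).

A: V=4, N=11, R=1.206
B: V=5, N=11, R=1.508
Difference = 1.206 − 1.508 = -0.302

-0.302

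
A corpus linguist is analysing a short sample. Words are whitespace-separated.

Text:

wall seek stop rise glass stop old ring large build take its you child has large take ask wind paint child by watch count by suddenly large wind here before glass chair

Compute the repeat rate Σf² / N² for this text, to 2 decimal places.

0.05

Frequencies: large:3, stop:2, glass:2, take:2, child:2, wind:2, by:2, wall:1, seek:1, rise:1, old:1, ring:1, build:1, its:1, you:1, has:1, ask:1, paint:1, watch:1, count:1, … (4 more, each freq 1)
Σf² = 50; N² = 1024
Repeat rate = 50 / 1024 = 0.05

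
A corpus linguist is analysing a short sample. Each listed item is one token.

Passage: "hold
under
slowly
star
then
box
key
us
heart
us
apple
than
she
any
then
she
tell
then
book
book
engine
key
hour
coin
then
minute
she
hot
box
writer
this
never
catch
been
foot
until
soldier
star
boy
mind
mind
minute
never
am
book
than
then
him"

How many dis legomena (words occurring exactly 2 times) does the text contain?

Frequencies: then:5, she:3, book:3, star:2, box:2, key:2, us:2, than:2, minute:2, never:2, mind:2, hold:1, under:1, slowly:1, heart:1, apple:1, any:1, tell:1, engine:1, hour:1, … (12 more, each freq 1)
Words with frequency 2: box, key, mind, minute, never, star, than, us

8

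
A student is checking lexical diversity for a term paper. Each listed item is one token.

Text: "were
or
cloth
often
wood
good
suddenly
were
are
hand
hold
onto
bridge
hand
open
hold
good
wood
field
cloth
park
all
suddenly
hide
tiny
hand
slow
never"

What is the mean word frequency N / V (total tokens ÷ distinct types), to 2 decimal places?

1.40

N = 28 tokens, V = 20 types.
Mean frequency = N / V = 28 / 20 = 1.40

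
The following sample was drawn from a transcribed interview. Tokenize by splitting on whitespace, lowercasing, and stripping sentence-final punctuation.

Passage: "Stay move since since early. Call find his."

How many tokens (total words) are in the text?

Tokens: stay, move, since, since, early, call, find, his
N = 8

8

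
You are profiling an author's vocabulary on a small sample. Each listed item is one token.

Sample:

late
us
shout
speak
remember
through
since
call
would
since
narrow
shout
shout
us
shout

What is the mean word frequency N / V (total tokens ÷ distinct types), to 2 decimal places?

N = 15 tokens, V = 10 types.
Mean frequency = N / V = 15 / 10 = 1.50

1.50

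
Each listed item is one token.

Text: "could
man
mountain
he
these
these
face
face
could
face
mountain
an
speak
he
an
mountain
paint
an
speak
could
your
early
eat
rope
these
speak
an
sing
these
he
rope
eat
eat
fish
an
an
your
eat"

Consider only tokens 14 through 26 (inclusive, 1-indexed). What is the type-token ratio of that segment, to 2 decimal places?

0.85

Segment tokens 14–26: he, an, mountain, paint, an, speak, could, your, early, eat, rope, these, speak
Segment N = 13, segment V = 11.
TTR = 11 / 13 = 0.85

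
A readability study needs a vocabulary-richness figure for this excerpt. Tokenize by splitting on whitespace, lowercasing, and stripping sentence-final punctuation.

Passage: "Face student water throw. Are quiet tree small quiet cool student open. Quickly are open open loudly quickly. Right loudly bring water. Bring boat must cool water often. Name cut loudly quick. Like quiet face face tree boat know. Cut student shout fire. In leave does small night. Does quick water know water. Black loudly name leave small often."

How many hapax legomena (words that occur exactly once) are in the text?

9

Frequencies: water:5, loudly:4, face:3, student:3, quiet:3, small:3, open:3, are:2, tree:2, cool:2, quickly:2, bring:2, boat:2, often:2, name:2, cut:2, quick:2, know:2, leave:2, does:2, … (9 more, each freq 1)
Hapax (freq=1): black, fire, in, like, must, night, right, shout, throw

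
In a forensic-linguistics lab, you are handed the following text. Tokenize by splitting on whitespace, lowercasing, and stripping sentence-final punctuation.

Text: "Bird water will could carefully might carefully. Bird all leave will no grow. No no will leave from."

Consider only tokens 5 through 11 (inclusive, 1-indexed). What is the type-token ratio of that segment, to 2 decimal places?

0.86

Segment tokens 5–11: carefully, might, carefully, bird, all, leave, will
Segment N = 7, segment V = 6.
TTR = 6 / 7 = 0.86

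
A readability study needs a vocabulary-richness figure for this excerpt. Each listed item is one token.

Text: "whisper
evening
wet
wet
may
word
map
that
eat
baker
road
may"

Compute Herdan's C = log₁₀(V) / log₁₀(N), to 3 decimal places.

N = 12, V = 10.
log₁₀(V) = 1.000000, log₁₀(N) = 1.079181
C = 1.000000 / 1.079181 = 0.927

0.927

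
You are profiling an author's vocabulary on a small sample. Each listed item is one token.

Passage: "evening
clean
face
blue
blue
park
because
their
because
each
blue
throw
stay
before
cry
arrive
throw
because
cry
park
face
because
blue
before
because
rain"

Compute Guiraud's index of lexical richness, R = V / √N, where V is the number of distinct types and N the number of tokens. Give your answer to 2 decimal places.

N = 26, V = 14.
√N = 5.099020
R = 14 / 5.099020 = 2.75

2.75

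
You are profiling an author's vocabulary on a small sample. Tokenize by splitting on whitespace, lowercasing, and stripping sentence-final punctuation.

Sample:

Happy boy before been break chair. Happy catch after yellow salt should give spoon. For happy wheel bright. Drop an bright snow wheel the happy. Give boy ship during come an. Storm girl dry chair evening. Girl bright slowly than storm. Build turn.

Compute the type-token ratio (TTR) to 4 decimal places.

N = 43 tokens, V = 31 types.
TTR = V / N = 31 / 43 = 0.7209

0.7209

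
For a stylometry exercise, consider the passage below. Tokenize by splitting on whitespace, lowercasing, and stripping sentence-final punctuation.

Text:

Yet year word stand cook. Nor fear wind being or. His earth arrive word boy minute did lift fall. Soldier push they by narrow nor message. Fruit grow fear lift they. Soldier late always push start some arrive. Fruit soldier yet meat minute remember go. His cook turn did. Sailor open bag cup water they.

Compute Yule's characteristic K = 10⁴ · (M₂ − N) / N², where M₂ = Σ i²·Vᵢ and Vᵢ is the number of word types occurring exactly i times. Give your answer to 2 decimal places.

119.01

Frequencies: soldier:3, they:3, yet:2, word:2, cook:2, nor:2, fear:2, his:2, arrive:2, minute:2, did:2, lift:2, push:2, fruit:2, year:1, stand:1, wind:1, being:1, or:1, earth:1, … (19 more, each freq 1)
N = 55. Frequency spectrum: V_1=25, V_2=12, V_3=2
M₂ = 1²·25 + 2²·12 + 3²·2 = 91
K = 10000 × (91 − 55) / 55² = 119.01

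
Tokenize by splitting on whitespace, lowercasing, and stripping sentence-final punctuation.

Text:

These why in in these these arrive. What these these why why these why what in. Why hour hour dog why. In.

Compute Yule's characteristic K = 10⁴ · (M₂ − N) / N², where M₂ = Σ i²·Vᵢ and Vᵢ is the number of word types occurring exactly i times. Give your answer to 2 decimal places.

Frequencies: these:6, why:6, in:4, what:2, hour:2, arrive:1, dog:1
N = 22. Frequency spectrum: V_1=2, V_2=2, V_4=1, V_6=2
M₂ = 1²·2 + 2²·2 + 4²·1 + 6²·2 = 98
K = 10000 × (98 − 22) / 22² = 1570.25

1570.25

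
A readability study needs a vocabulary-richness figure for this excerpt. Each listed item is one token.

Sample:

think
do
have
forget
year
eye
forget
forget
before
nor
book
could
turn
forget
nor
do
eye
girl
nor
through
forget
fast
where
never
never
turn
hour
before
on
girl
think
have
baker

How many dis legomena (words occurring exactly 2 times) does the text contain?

Frequencies: forget:5, nor:3, think:2, do:2, have:2, eye:2, before:2, turn:2, girl:2, never:2, year:1, book:1, could:1, through:1, fast:1, where:1, hour:1, on:1, baker:1
Words with frequency 2: before, do, eye, girl, have, never, think, turn

8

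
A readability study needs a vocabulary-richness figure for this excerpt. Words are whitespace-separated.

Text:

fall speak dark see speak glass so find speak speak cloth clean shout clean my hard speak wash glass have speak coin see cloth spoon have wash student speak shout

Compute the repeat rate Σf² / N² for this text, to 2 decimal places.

Frequencies: speak:7, see:2, glass:2, cloth:2, clean:2, shout:2, wash:2, have:2, fall:1, dark:1, so:1, find:1, my:1, hard:1, coin:1, spoon:1, student:1
Σf² = 86; N² = 900
Repeat rate = 86 / 900 = 0.10

0.10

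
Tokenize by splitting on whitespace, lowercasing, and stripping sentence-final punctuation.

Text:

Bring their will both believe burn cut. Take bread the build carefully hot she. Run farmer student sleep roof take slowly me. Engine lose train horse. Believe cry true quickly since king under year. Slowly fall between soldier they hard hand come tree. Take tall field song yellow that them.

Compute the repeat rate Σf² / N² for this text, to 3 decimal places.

Frequencies: take:3, believe:2, slowly:2, bring:1, their:1, will:1, both:1, burn:1, cut:1, bread:1, the:1, build:1, carefully:1, hot:1, she:1, run:1, farmer:1, student:1, sleep:1, roof:1, … (26 more, each freq 1)
Σf² = 60; N² = 2500
Repeat rate = 60 / 2500 = 0.024

0.024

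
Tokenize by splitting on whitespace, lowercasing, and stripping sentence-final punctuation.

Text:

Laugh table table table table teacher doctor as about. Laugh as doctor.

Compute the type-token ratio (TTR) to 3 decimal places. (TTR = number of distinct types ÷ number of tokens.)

N = 12 tokens, V = 6 types.
TTR = V / N = 6 / 12 = 0.500

0.500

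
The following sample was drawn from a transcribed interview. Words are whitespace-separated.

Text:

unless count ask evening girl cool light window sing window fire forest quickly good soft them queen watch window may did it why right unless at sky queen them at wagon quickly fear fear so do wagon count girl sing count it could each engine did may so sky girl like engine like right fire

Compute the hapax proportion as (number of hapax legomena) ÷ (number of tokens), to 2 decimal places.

Frequencies: count:3, girl:3, window:3, unless:2, sing:2, fire:2, quickly:2, them:2, queen:2, may:2, did:2, it:2, right:2, at:2, sky:2, wagon:2, fear:2, so:2, engine:2, like:2, … (12 more, each freq 1)
Hapax count = 12; token count = 55.
Ratio = 12 / 55 = 0.22

0.22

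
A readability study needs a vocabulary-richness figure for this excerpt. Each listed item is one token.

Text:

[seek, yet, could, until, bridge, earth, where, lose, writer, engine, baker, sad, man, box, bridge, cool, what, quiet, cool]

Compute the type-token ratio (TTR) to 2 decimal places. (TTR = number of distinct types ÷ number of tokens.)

N = 19 tokens, V = 17 types.
TTR = V / N = 17 / 19 = 0.89

0.89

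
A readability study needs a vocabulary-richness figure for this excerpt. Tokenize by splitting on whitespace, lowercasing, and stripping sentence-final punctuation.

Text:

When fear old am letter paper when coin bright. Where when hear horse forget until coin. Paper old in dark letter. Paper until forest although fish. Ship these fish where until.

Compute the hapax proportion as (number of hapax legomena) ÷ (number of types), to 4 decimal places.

0.6000

Frequencies: when:3, paper:3, until:3, old:2, letter:2, coin:2, where:2, fish:2, fear:1, am:1, bright:1, hear:1, horse:1, forget:1, in:1, dark:1, forest:1, although:1, ship:1, these:1
Hapax count = 12; type count = 20.
Ratio = 12 / 20 = 0.6000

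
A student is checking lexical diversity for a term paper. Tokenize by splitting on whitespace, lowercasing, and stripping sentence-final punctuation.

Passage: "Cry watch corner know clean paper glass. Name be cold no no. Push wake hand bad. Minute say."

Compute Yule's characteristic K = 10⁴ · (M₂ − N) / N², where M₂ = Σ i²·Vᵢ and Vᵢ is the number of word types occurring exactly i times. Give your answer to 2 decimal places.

Frequencies: no:2, cry:1, watch:1, corner:1, know:1, clean:1, paper:1, glass:1, name:1, be:1, cold:1, push:1, wake:1, hand:1, bad:1, minute:1, say:1
N = 18. Frequency spectrum: V_1=16, V_2=1
M₂ = 1²·16 + 2²·1 = 20
K = 10000 × (20 − 18) / 18² = 61.73

61.73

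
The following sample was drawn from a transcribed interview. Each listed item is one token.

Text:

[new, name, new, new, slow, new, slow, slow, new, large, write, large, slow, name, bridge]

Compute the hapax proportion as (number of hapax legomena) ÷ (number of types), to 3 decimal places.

0.333

Frequencies: new:5, slow:4, name:2, large:2, write:1, bridge:1
Hapax count = 2; type count = 6.
Ratio = 2 / 6 = 0.333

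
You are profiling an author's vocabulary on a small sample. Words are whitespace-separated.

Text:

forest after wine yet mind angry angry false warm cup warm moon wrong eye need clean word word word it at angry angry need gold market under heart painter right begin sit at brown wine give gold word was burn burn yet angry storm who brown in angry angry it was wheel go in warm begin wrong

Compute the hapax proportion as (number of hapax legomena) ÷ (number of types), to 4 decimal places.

Frequencies: angry:7, word:4, warm:3, wine:2, yet:2, wrong:2, need:2, it:2, at:2, gold:2, begin:2, brown:2, was:2, burn:2, in:2, forest:1, after:1, mind:1, false:1, cup:1, … (14 more, each freq 1)
Hapax count = 19; type count = 34.
Ratio = 19 / 34 = 0.5588

0.5588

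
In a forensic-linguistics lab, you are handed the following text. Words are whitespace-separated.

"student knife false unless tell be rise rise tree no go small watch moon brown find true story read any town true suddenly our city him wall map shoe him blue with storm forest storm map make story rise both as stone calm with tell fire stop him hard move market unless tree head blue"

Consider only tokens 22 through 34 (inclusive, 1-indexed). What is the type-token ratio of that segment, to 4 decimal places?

0.9231

Segment tokens 22–34: true, suddenly, our, city, him, wall, map, shoe, him, blue, with, storm, forest
Segment N = 13, segment V = 12.
TTR = 12 / 13 = 0.9231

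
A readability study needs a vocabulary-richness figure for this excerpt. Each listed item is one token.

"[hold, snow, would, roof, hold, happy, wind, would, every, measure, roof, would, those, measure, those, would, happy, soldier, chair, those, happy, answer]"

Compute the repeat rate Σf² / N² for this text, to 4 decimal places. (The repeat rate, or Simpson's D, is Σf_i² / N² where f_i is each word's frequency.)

0.1074

Frequencies: would:4, happy:3, those:3, hold:2, roof:2, measure:2, snow:1, wind:1, every:1, soldier:1, chair:1, answer:1
Σf² = 52; N² = 484
Repeat rate = 52 / 484 = 0.1074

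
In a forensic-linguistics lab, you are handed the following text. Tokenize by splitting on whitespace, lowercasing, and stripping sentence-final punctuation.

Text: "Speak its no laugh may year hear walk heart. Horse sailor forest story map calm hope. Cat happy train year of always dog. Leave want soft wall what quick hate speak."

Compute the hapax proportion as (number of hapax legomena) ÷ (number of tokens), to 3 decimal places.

0.871

Frequencies: speak:2, year:2, its:1, no:1, laugh:1, may:1, hear:1, walk:1, heart:1, horse:1, sailor:1, forest:1, story:1, map:1, calm:1, hope:1, cat:1, happy:1, train:1, of:1, … (9 more, each freq 1)
Hapax count = 27; token count = 31.
Ratio = 27 / 31 = 0.871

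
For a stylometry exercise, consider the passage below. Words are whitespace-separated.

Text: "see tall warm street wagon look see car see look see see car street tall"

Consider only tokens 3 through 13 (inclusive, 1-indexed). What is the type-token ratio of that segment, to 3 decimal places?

Segment tokens 3–13: warm, street, wagon, look, see, car, see, look, see, see, car
Segment N = 11, segment V = 6.
TTR = 6 / 11 = 0.545

0.545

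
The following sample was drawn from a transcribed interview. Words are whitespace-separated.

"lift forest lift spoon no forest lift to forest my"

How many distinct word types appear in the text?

Distinct types: {forest, lift, my, no, spoon, to}
V = 6

6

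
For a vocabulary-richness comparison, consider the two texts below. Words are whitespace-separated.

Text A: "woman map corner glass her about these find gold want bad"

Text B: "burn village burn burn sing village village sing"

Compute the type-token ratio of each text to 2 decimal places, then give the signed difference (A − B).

0.62

TTR(A) = 11/11 = 1.00
TTR(B) = 3/8 = 0.38
Difference = 1.00 − 0.38 = 0.62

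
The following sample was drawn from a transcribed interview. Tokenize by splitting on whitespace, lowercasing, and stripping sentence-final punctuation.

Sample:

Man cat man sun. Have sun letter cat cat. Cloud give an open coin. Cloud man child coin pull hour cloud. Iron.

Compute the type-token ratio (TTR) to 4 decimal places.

0.6364

N = 22 tokens, V = 14 types.
TTR = V / N = 14 / 22 = 0.6364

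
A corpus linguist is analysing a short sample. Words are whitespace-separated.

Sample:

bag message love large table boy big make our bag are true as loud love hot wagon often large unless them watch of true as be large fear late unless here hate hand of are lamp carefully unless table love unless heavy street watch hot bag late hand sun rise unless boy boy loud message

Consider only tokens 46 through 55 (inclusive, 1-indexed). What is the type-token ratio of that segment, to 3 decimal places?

Segment tokens 46–55: bag, late, hand, sun, rise, unless, boy, boy, loud, message
Segment N = 10, segment V = 9.
TTR = 9 / 10 = 0.900

0.900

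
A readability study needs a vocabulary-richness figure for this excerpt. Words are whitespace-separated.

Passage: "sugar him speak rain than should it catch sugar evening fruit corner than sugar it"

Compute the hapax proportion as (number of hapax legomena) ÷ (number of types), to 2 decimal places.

Frequencies: sugar:3, than:2, it:2, him:1, speak:1, rain:1, should:1, catch:1, evening:1, fruit:1, corner:1
Hapax count = 8; type count = 11.
Ratio = 8 / 11 = 0.73

0.73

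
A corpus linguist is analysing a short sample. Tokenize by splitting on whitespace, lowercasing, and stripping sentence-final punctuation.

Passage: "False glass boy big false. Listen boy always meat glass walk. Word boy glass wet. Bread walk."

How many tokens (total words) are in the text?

Tokens: false, glass, boy, big, false, listen, boy, always, meat, glass, walk, word, boy, glass, wet, bread, walk
N = 17

17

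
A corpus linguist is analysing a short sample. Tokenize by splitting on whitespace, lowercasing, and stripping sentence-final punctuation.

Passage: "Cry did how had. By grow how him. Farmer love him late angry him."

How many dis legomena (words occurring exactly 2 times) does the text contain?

Frequencies: him:3, how:2, cry:1, did:1, had:1, by:1, grow:1, farmer:1, love:1, late:1, angry:1
Words with frequency 2: how

1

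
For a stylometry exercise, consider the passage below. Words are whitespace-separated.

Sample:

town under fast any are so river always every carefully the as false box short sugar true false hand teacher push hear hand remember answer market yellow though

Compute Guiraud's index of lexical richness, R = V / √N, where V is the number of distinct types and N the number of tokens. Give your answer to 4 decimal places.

N = 28, V = 26.
√N = 5.291503
R = 26 / 5.291503 = 4.9135

4.9135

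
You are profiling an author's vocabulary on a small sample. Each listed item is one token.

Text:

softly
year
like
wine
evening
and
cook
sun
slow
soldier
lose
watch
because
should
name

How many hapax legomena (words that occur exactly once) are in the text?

Frequencies: softly:1, year:1, like:1, wine:1, evening:1, and:1, cook:1, sun:1, slow:1, soldier:1, lose:1, watch:1, because:1, should:1, name:1
Hapax (freq=1): and, because, cook, evening, like, lose, name, should, slow, softly, soldier, sun, watch, wine, year

15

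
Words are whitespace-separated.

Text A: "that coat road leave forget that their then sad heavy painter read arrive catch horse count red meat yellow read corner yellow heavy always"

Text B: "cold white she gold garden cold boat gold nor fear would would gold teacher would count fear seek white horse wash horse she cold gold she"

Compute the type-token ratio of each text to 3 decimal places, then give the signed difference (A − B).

TTR(A) = 20/24 = 0.833
TTR(B) = 14/26 = 0.538
Difference = 0.833 − 0.538 = 0.295

0.295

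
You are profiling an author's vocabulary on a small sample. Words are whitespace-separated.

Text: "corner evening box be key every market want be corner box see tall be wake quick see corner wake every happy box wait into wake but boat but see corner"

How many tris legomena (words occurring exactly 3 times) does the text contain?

Frequencies: corner:4, box:3, be:3, see:3, wake:3, every:2, but:2, evening:1, key:1, market:1, want:1, tall:1, quick:1, happy:1, wait:1, into:1, boat:1
Words with frequency 3: be, box, see, wake

4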